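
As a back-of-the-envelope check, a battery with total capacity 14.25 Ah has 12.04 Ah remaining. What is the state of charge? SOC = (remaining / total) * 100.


SOC% = 12.04 / 14.25 * 100 = 84.49%

84.49%


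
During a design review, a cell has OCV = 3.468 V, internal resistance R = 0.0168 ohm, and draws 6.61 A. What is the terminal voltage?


V = OCV - I*R = 3.468 - 6.61 * 0.0168 = 3.357 V

3.357 V


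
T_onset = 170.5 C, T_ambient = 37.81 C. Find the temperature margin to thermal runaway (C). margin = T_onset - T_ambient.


margin = T_onset - T_ambient = 170.5 - 37.81 = 132.69 C

132.69 C


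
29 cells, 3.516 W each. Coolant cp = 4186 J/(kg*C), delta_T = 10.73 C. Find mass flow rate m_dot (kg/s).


Q_total = 29 * 3.516 = 101.96 W
m_dot = Q_total / (cp * dT) = 101.96 / (4186 * 10.73) = 0.002270 kg/s

0.002270 kg/s


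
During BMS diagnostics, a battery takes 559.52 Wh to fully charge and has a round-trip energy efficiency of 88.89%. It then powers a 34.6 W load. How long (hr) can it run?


Step 1: E_discharge = eta/100 * E_charge = 88.89/100 * 559.52 = 497.36 Wh
Step 2: t = E_discharge / P = 497.36 / 34.6 = 14.37 hr

14.37 hr


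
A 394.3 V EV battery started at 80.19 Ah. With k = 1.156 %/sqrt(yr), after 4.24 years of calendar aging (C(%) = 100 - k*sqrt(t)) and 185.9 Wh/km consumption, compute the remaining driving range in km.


Step 1: capacity retention = 100 - 1.156 * sqrt(4.24) = 100 - 1.156 * 2.0591 = 97.62%
Step 2: C_now = 80.19 * 97.62/100 = 78.281 Ah
Step 3: E_pack = V * C_now = 394.3 * 78.281 = 30866 Wh
Step 4: range = E_pack / consumption = 30866 / 185.9 = 166.0 km

166.0 km


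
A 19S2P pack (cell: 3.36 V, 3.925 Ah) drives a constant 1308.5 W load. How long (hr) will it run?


Step 1: E_pack = Ns * V_cell * Np * C_cell = 19 * 3.36 * 2 * 3.925 = 501.14 Wh
Step 2: t = E_pack / P = 501.14 / 1308.5 = 0.3830 hr

0.3830 hr


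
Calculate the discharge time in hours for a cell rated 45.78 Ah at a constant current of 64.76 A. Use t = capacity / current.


t = capacity / current = 45.78 / 64.76 = 0.7069 hr

0.7069 hr


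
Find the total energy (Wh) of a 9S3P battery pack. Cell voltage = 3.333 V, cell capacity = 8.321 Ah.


E = Ns * Vcell * Np * Ccell = 9 * 3.333 * 3 * 8.321 = 748.8 Wh

748.8 Wh


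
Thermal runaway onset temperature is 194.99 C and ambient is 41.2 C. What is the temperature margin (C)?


Safety margin = 194.99 C - 41.2 C = 153.79 C

153.79 C


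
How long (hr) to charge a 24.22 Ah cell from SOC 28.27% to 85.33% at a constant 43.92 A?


delta_Ah = 24.22 * (85.33 - 28.27) / 100 = 13.82 Ah
t = delta_Ah / I = 13.82 / 43.92 = 0.3147 hr

0.3147 hr


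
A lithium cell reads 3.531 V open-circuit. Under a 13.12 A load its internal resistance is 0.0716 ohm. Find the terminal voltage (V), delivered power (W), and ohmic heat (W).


Step 1: V_terminal = OCV - I*R = 3.531 - 13.12 * 0.0716 = 2.5916 V
Step 2: P_out = V_terminal * I = 2.5916 * 13.12 = 34.00 W
Step 3: Q = I^2 * R = 13.12^2 * 0.0716 = 12.32 W

V=2.5916 V, P=34.00 W, Q=12.32 W


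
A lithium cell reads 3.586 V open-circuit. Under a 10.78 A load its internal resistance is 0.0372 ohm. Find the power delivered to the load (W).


Step 1: V_terminal = OCV - I*R = 3.586 - 10.78 * 0.0372 = 3.185 V
Step 2: P_out = V_terminal * I = 3.185 * 10.78 = 34.33 W

34.33 W


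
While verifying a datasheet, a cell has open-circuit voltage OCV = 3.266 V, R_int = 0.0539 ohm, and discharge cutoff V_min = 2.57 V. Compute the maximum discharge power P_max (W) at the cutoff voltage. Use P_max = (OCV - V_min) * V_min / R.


dV = OCV - V_min = 0.696 V (so I_max = dV / R)
P_max = dV * V_min / R = 0.696 * 2.57 / 0.0539 = 33.19 W

33.19 W


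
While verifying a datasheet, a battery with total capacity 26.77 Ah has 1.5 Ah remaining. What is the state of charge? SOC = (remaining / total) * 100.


SOC% = 1.5 / 26.77 * 100 = 5.603%

5.603%


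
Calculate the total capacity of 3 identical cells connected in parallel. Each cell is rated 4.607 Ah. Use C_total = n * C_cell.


Parallel capacities add: 3 * 4.607 Ah = 13.821 Ah

13.821 Ah


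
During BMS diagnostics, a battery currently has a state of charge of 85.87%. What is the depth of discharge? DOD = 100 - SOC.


DOD = 100 - SOC = 100 - 85.87 = 14.13%

14.13%


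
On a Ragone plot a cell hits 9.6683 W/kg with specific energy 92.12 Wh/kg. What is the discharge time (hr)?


t = E / P = 92.12 / 9.6683 = 9.528 hr

9.528 hr


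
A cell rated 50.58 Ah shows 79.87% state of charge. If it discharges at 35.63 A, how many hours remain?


Step 1: remaining = SOC/100 * C_total = 79.87/100 * 50.58 = 40.398 Ah
Step 2: t = remaining / I = 40.398 / 35.63 = 1.134 hr

1.134 hr


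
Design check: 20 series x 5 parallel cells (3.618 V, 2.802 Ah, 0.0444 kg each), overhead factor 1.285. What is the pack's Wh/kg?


Step 1: V_pack = 20 * 3.618 = 72.36 V
Step 2: C_pack = 5 * 2.802 = 14.01 Ah
Step 3: E_pack = V_pack * C_pack = 72.36 * 14.01 = 1013.8 Wh
Step 4: m_pack = 20 * 5 * 0.0444 * 1.285 = 5.7054 kg
Step 5: ED = E_pack / m_pack = 1013.8 / 5.7054 = 177.7 Wh/kg

177.7 Wh/kg


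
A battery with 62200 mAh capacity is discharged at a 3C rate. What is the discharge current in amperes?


Convert: capacity = 62200 mAh = 62.2 Ah
I = C_rate * capacity = 3 * 62.2 = 186.6 A

186.6 A


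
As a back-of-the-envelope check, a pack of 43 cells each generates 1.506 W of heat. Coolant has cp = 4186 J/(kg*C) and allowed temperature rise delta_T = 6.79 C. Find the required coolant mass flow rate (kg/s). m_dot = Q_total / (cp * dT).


Step 1: Total heat Q = 43 * 1.506 W = 64.758 W
Step 2: denom = cp * dT = 4186 * 6.79 = 28423
Step 3: m_dot = 64.758 / 28423 = 0.002278 kg/s

0.002278 kg/s


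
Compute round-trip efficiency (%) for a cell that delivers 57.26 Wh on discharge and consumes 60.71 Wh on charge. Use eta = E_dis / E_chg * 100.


Round-trip efficiency = 57.26/60.71 * 100% = 94.32%

94.32%


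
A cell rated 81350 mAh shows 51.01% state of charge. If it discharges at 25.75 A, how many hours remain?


Convert: C_total = 81350 mAh = 81.35 Ah
Step 1: remaining = SOC/100 * C_total = 51.01/100 * 81.35 = 41.497 Ah
Step 2: t = remaining / I = 41.497 / 25.75 = 1.612 hr

1.612 hr


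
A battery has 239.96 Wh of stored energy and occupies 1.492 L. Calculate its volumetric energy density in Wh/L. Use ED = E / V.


ED = E / V = 239.96 / 1.492 = 160.8 Wh/L

160.8 Wh/L


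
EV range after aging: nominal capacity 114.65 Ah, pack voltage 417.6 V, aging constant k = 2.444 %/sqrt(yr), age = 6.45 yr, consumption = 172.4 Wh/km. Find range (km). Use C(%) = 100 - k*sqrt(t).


Step 1: capacity retention = 100 - 2.444 * sqrt(6.45) = 100 - 2.444 * 2.5397 = 93.793%
Step 2: C_now = 114.65 * 93.793/100 = 107.53 Ah
Step 3: E_pack = V * C_now = 417.6 * 107.53 = 44905 Wh
Step 4: range = E_pack / consumption = 44905 / 172.4 = 260.5 km

260.5 km


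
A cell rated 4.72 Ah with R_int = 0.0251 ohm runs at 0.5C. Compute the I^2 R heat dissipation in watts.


Step 1: I = C_rate * capacity = 0.5 * 4.72 = 2.36 A
Step 2: Q = I^2 * R = 2.36^2 * 0.0251 = 5.5696 * 0.0251 = 0.1398 W

0.1398 W


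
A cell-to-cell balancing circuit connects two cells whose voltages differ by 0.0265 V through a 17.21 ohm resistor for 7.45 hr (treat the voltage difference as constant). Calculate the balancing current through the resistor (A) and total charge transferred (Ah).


I_bal = dV / R = 0.0265 / 17.21 = 0.0015398 A
Q = I_bal * t = 0.0015398 * 7.45 = 0.01147 Ah

I=0.0015398 A, Q=0.01147 Ah


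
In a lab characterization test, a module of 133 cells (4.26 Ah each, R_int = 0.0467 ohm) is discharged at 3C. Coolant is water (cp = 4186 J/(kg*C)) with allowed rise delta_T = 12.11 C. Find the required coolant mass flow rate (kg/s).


Step 1: I = 3 * 4.26 = 12.78 A
Step 2: Q_cell = I^2 * R = 12.78^2 * 0.0467 = 7.6274 W
Step 3: Q_total = 133 * 7.6274 = 1014.4 W
Step 4: m_dot = Q_total / (cp * dT) = 1014.4 / (4186 * 12.11) = 0.02001 kg/s

0.02001 kg/s


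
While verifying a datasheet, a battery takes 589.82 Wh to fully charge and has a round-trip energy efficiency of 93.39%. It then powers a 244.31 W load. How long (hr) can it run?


Step 1: E_discharge = eta/100 * E_charge = 93.39/100 * 589.82 = 550.83 Wh
Step 2: t = E_discharge / P = 550.83 / 244.31 = 2.255 hr

2.255 hr


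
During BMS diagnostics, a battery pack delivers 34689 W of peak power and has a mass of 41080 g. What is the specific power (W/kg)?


Convert: m = 41080 g = 41.08 kg
Specific power = 34689 W / 41.08 kg = 844.4 W/kg

844.4 W/kg


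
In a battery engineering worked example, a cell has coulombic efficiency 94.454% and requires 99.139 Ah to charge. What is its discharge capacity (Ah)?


Q_dis = eta/100 * Q_chg = 94.454/100 * 99.139 = 93.64 Ah

93.64 Ah


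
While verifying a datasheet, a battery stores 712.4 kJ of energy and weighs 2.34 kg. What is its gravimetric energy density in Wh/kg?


Convert: E = 712.4 kJ = 197.89 Wh
ED = E / m = 197.89 / 2.34 = 84.57 Wh/kg

84.57 Wh/kg


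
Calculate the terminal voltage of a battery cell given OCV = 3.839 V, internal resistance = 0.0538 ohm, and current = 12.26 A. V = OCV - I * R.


IR drop = 12.26 * 0.0538 = 0.65959 V
V = 3.839 - 0.65959 = 3.179 V

3.179 V


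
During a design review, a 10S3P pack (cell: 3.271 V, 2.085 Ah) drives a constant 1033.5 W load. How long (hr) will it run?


Step 1: E_pack = Ns * V_cell * Np * C_cell = 10 * 3.271 * 3 * 2.085 = 204.6 Wh
Step 2: t = E_pack / P = 204.6 / 1033.5 = 0.1980 hr

0.1980 hr


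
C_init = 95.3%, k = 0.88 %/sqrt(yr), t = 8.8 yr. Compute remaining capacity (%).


Step 1: sqrt(8.8 yr) = 2.9665
Step 2: drop = 0.88 * 2.9665 = 2.6105
Step 3: C_final = 95.3 - 2.6105 = 92.69%

92.69%


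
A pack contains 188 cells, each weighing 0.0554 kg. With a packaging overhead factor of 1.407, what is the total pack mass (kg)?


m_pack = n * m_cell * overhead = 188 * 0.0554 * 1.407 = 14.65 kg

14.65 kg


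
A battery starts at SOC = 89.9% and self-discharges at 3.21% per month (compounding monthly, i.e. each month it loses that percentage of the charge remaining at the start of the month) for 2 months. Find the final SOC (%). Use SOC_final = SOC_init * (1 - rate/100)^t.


decay = (1 - 3.21/100)^2 = 0.93683
SOC_final = 89.9 * 0.93683 = 84.22%

84.22%


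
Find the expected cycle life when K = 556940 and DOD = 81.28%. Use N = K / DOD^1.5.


DOD^1.5 = 732.78
N = K / DOD^1.5 = 556940 / 732.78 = 760.0

760.0 cycles


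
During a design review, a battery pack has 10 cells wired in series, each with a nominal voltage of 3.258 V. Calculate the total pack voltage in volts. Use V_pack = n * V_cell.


V_pack = n * V_cell = 10 * 3.258 = 32.58 V

32.58 V


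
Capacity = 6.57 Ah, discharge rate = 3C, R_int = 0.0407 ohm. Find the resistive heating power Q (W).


Step 1: I = C_rate * capacity = 3 * 6.57 = 19.71 A
Step 2: Q = I^2 * R = 19.71^2 * 0.0407 = 388.48 * 0.0407 = 15.81 W

15.81 W


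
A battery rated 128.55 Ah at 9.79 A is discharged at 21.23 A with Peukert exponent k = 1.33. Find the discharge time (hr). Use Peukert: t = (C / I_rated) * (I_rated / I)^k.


t_rated = C / I_rated = 128.55 / 9.79 = 13.131 hr
(I_rated/I)^k = (0.46114)^1.33 = 0.35719
t = t_rated * (I_rated/I)^k = 13.131 * 0.35719 = 4.690 hr

4.690 hr


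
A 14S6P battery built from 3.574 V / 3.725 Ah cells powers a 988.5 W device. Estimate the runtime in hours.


Step 1: E_pack = Ns * V_cell * Np * C_cell = 14 * 3.574 * 6 * 3.725 = 1118.3 Wh
Step 2: t = E_pack / P = 1118.3 / 988.5 = 1.131 hr

1.131 hr


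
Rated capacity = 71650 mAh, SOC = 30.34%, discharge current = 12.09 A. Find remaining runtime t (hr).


Convert: C_total = 71650 mAh = 71.65 Ah
Step 1: remaining = SOC/100 * C_total = 30.34/100 * 71.65 = 21.739 Ah
Step 2: t = remaining / I = 21.739 / 12.09 = 1.798 hr

1.798 hr


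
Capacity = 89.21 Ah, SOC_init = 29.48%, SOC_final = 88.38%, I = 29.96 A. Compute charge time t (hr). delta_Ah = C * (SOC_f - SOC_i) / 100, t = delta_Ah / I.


delta_Ah = 89.21 * (88.38 - 29.48) / 100 = 52.545 Ah
t = delta_Ah / I = 52.545 / 29.96 = 1.754 hr

1.754 hr


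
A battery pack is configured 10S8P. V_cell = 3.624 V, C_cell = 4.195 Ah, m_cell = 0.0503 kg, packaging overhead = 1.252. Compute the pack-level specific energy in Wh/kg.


Step 1: V_pack = 10 * 3.624 = 36.24 V
Step 2: C_pack = 8 * 4.195 = 33.56 Ah
Step 3: E_pack = V_pack * C_pack = 36.24 * 33.56 = 1216.2 Wh
Step 4: m_pack = 10 * 8 * 0.0503 * 1.252 = 5.038 kg
Step 5: ED = E_pack / m_pack = 1216.2 / 5.038 = 241.4 Wh/kg

241.4 Wh/kg


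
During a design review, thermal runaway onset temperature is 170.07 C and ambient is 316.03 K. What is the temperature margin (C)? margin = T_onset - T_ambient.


Convert: T_ambient = 316.03 K = 42.88 C
margin = 170.07 - 42.88 = 127.19 C

127.19 C


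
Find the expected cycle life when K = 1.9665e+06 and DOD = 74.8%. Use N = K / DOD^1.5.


DOD^1.5 = 646.92
N = K / DOD^1.5 = 1.9665e+06 / 646.92 = 3040

3040 cycles


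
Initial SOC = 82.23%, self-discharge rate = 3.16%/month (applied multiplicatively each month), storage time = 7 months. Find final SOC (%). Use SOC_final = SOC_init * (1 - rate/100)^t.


decay = (1 - 3.16/100)^7 = 0.7987
SOC_final = 82.23 * 0.7987 = 65.68%

65.68%


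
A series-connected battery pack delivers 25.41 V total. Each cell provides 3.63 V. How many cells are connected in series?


n = V_pack / V_cell = 25.41 / 3.63 = 7

7


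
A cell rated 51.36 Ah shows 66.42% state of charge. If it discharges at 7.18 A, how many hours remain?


Step 1: remaining = SOC/100 * C_total = 66.42/100 * 51.36 = 34.113 Ah
Step 2: t = remaining / I = 34.113 / 7.18 = 4.751 hr

4.751 hr


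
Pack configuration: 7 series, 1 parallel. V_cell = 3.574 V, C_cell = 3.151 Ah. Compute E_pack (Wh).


E = Ns * Vcell * Np * Ccell = 7 * 3.574 * 1 * 3.151 = 78.83 Wh

78.83 Wh


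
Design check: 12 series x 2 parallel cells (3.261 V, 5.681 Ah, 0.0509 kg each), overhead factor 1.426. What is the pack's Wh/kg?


Step 1: V_pack = 12 * 3.261 = 39.132 V
Step 2: C_pack = 2 * 5.681 = 11.362 Ah
Step 3: E_pack = V_pack * C_pack = 39.132 * 11.362 = 444.62 Wh
Step 4: m_pack = 12 * 2 * 0.0509 * 1.426 = 1.742 kg
Step 5: ED = E_pack / m_pack = 444.62 / 1.742 = 255.2 Wh/kg

255.2 Wh/kg


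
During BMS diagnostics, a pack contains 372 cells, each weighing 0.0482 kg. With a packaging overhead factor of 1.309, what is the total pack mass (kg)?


m_pack = n * m_cell * overhead = 372 * 0.0482 * 1.309 = 23.47 kg

23.47 kg


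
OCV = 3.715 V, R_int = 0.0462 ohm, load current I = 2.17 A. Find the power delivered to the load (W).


Step 1: V_terminal = OCV - I*R = 3.715 - 2.17 * 0.0462 = 3.6147 V
Step 2: P_out = V_terminal * I = 3.6147 * 2.17 = 7.844 W

7.844 W


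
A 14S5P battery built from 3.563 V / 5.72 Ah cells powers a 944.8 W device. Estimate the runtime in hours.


Step 1: E_pack = Ns * V_cell * Np * C_cell = 14 * 3.563 * 5 * 5.72 = 1426.6 Wh
Step 2: t = E_pack / P = 1426.6 / 944.8 = 1.510 hr

1.510 hr


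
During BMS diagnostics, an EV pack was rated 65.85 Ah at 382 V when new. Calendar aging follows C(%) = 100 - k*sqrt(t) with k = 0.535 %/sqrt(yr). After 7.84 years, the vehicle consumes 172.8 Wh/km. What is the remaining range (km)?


Step 1: capacity retention = 100 - 0.535 * sqrt(7.84) = 100 - 0.535 * 2.8 = 98.502%
Step 2: C_now = 65.85 * 98.502/100 = 64.864 Ah
Step 3: E_pack = V * C_now = 382 * 64.864 = 24778 Wh
Step 4: range = E_pack / consumption = 24778 / 172.8 = 143.4 km

143.4 km


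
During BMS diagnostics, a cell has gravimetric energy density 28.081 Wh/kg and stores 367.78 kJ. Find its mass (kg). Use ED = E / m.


Convert: E = 367.78 kJ = 102.16 Wh
m = E / ED = 102.16 / 28.081 = 3.638 kg

3.638 kg


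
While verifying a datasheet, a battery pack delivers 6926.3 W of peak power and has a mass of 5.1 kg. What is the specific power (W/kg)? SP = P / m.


SP = P / m = 6926.3 / 5.1 = 1358 W/kg

1358 W/kg


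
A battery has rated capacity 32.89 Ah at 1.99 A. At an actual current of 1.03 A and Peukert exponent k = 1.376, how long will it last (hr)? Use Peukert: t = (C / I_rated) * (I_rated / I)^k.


Step 1: t_rated = C / I_rated = 32.89 / 1.99 = 16.528 hr
Step 2: ratio = 1.99 / 1.03 = 1.932
Step 3: ratio^k = 1.932^1.376 = 2.4748
Step 4: t = t_rated * ratio^k = 16.528 * 2.4748 = 40.90 hr

40.90 hr


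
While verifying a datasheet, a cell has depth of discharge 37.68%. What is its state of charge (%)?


SOC = 100 - DOD = 100 - 37.68 = 62.32%

62.32%


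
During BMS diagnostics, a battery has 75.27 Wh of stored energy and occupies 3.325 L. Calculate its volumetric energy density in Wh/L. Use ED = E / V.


Volumetric ED = 75.27 Wh / 3.325 L = 22.64 Wh/L

22.64 Wh/L


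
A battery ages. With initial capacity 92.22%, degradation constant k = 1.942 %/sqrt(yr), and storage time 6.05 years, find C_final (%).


Step 1: sqrt(6.05 yr) = 2.4597
Step 2: drop = 1.942 * 2.4597 = 4.7767
Step 3: C_final = 92.22 - 4.7767 = 87.44%

87.44%


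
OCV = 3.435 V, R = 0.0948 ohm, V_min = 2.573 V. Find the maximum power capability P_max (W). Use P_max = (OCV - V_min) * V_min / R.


P_max = (OCV - V_min) * V_min / R = (3.435 - 2.573) * 2.573 / 0.0948 = 0.862 * 2.573 / 0.0948 = 23.40 W

23.40 W


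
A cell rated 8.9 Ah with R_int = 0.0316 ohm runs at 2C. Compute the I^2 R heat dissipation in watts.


Step 1: I = C_rate * capacity = 2 * 8.9 = 17.8 A
Step 2: Q = I^2 * R = 17.8^2 * 0.0316 = 316.84 * 0.0316 = 10.01 W

10.01 W


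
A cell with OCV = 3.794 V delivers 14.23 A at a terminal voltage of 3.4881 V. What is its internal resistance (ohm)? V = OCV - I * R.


R = (OCV - V) / I = (3.794 - 3.4881) / 14.23 = 0.02150 ohm

0.02150 ohm


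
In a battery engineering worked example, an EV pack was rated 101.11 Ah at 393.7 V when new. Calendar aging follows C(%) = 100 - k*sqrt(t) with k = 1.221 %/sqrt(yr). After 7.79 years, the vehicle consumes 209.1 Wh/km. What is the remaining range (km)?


Step 1: capacity retention = 100 - 1.221 * sqrt(7.79) = 100 - 1.221 * 2.7911 = 96.592%
Step 2: C_now = 101.11 * 96.592/100 = 97.664 Ah
Step 3: E_pack = V * C_now = 393.7 * 97.664 = 38450 Wh
Step 4: range = E_pack / consumption = 38450 / 209.1 = 183.9 km

183.9 km


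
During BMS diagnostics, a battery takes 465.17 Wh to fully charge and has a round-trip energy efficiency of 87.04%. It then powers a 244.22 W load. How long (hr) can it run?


Step 1: E_discharge = eta/100 * E_charge = 87.04/100 * 465.17 = 404.88 Wh
Step 2: t = E_discharge / P = 404.88 / 244.22 = 1.658 hr

1.658 hr


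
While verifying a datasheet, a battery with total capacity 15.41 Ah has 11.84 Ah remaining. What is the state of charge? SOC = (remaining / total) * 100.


SOC% = 11.84 / 15.41 * 100 = 76.83%

76.83%


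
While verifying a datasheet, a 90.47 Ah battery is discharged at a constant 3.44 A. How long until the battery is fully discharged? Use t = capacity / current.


t = capacity / current = 90.47 / 3.44 = 26.30 hr

26.30 hr


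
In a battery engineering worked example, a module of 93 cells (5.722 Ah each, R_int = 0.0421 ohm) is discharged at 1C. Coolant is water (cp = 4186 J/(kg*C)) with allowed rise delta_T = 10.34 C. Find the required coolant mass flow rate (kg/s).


Step 1: I = 1 * 5.722 = 5.722 A
Step 2: Q_cell = I^2 * R = 5.722^2 * 0.0421 = 1.3784 W
Step 3: Q_total = 93 * 1.3784 = 128.19 W
Step 4: m_dot = Q_total / (cp * dT) = 128.19 / (4186 * 10.34) = 0.002962 kg/s

0.002962 kg/s


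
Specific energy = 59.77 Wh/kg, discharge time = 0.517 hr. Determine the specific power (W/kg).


P_specific = E / t = 59.77 / 0.517 = 115.6 W/kg

115.6 W/kg


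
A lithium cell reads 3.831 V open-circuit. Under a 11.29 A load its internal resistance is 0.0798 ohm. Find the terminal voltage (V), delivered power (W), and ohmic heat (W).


Step 1: V_terminal = OCV - I*R = 3.831 - 11.29 * 0.0798 = 2.9301 V
Step 2: P_out = V_terminal * I = 2.9301 * 11.29 = 33.08 W
Step 3: Q = I^2 * R = 11.29^2 * 0.0798 = 10.17 W

V=2.9301 V, P=33.08 W, Q=10.17 W


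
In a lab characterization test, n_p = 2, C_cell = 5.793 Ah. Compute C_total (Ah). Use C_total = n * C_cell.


C_total = 2 * 5.793 = 11.586 Ah

11.586 Ah


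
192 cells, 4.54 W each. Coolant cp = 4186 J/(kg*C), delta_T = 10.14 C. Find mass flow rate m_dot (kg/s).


Step 1: Total heat Q = 192 * 4.54 W = 871.68 W
Step 2: denom = cp * dT = 4186 * 10.14 = 42446
Step 3: m_dot = 871.68 / 42446 = 0.02054 kg/s

0.02054 kg/s


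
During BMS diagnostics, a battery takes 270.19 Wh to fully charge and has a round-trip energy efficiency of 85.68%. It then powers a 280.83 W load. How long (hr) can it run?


Step 1: E_discharge = eta/100 * E_charge = 85.68/100 * 270.19 = 231.5 Wh
Step 2: t = E_discharge / P = 231.5 / 280.83 = 0.8243 hr

0.8243 hr


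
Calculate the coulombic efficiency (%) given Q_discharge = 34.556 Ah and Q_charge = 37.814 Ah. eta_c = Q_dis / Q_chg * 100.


eta_c = Q_dis / Q_chg * 100 = 34.556 / 37.814 * 100 = 91.38%

91.38%


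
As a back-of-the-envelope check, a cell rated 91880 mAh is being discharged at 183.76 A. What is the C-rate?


Convert: capacity = 91880 mAh = 91.88 Ah
C_rate = I / capacity = 183.76 / 91.88 = 2C

2C


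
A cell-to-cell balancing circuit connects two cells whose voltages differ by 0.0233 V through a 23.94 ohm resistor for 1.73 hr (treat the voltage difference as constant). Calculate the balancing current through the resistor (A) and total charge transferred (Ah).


First, Ohm's law: I_bal = 0.0233 V / 23.94 ohm = 9.7327e-04 A
Then Q = I * t = 9.7327e-04 A * 1.73 hr = 0.001684 Ah

I=9.7327e-04 A, Q=0.001684 Ah


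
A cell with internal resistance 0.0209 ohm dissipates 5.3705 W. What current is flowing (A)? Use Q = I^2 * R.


I = sqrt(Q / R) = sqrt(5.3705 / 0.0209) = sqrt(256.96) = 16.03 A

16.03 A


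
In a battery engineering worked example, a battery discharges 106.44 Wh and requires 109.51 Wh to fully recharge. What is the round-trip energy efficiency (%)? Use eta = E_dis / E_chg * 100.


eta_e = E_dis / E_chg * 100 = 106.44 / 109.51 * 100 = 97.20%

97.20%


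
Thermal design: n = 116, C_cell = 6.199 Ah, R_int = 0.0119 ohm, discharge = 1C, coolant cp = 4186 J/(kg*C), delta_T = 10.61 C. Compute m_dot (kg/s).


Step 1: I = 1 * 6.199 = 6.199 A
Step 2: Q_cell = I^2 * R = 6.199^2 * 0.0119 = 0.45729 W
Step 3: Q_total = 116 * 0.45729 = 53.046 W
Step 4: m_dot = Q_total / (cp * dT) = 53.046 / (4186 * 10.61) = 0.001194 kg/s

0.001194 kg/s


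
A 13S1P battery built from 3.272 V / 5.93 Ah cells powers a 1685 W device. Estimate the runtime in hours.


Step 1: E_pack = Ns * V_cell * Np * C_cell = 13 * 3.272 * 1 * 5.93 = 252.24 Wh
Step 2: t = E_pack / P = 252.24 / 1685 = 0.1497 hr

0.1497 hr


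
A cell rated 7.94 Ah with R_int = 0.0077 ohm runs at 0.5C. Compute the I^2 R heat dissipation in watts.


Step 1: I = C_rate * capacity = 0.5 * 7.94 = 3.97 A
Step 2: Q = I^2 * R = 3.97^2 * 0.0077 = 15.761 * 0.0077 = 0.1214 W

0.1214 W


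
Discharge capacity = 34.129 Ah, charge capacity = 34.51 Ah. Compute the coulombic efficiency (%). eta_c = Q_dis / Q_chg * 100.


eta_c = Q_dis / Q_chg * 100 = 34.129 / 34.51 * 100 = 98.90%

98.90%


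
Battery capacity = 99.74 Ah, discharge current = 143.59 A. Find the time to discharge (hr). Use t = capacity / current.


t = capacity / current = 99.74 / 143.59 = 0.6946 hr

0.6946 hr


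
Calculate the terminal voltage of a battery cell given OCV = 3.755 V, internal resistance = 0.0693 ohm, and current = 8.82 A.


IR drop = 8.82 * 0.0693 = 0.61123 V
V = 3.755 - 0.61123 = 3.144 V

3.144 V


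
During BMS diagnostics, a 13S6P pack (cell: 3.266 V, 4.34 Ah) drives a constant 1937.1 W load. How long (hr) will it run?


Step 1: E_pack = Ns * V_cell * Np * C_cell = 13 * 3.266 * 6 * 4.34 = 1105.6 Wh
Step 2: t = E_pack / P = 1105.6 / 1937.1 = 0.5708 hr

0.5708 hr


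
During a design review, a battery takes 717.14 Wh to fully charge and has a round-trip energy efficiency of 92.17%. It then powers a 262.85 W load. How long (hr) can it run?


Step 1: E_discharge = eta/100 * E_charge = 92.17/100 * 717.14 = 660.99 Wh
Step 2: t = E_discharge / P = 660.99 / 262.85 = 2.515 hr

2.515 hr


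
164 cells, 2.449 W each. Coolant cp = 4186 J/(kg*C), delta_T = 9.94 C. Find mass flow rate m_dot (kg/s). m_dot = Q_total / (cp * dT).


Q_total = 164 * 2.449 = 401.64 W
m_dot = Q_total / (cp * dT) = 401.64 / (4186 * 9.94) = 0.009653 kg/s

0.009653 kg/s


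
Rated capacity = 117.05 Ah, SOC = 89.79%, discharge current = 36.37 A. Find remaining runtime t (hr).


Step 1: remaining = SOC/100 * C_total = 89.79/100 * 117.05 = 105.1 Ah
Step 2: t = remaining / I = 105.1 / 36.37 = 2.890 hr

2.890 hr


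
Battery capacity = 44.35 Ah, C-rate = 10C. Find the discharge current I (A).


At 10C: I = 10 * 44.35 Ah = 443.5 A

443.5 A


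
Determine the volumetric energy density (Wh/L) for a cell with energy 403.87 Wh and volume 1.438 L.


ED = E / V = 403.87 / 1.438 = 280.9 Wh/L

280.9 Wh/L


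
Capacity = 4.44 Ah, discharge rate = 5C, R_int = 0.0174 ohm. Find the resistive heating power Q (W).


Step 1: I = C_rate * capacity = 5 * 4.44 = 22.2 A
Step 2: Q = I^2 * R = 22.2^2 * 0.0174 = 492.84 * 0.0174 = 8.575 W

8.575 W


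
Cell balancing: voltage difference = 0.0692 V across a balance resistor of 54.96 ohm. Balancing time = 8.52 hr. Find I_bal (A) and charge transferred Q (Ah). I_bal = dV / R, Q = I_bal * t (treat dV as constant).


First, Ohm's law: I_bal = 0.0692 V / 54.96 ohm = 0.0012591 A
Then Q = I * t = 0.0012591 A * 8.52 hr = 0.01073 Ah

I=0.0012591 A, Q=0.01073 Ah


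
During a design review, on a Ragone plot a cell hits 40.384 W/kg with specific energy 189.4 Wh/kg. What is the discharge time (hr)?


t = E / P = 189.4 / 40.384 = 4.690 hr

4.690 hr


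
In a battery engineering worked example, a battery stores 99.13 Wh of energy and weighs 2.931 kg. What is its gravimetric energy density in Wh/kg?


Specific energy = 99.13 Wh / 2.931 kg = 33.82 Wh/kg

33.82 Wh/kg


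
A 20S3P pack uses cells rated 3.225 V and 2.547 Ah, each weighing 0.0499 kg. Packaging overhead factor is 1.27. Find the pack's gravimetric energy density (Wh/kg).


Step 1: V_pack = 20 * 3.225 = 64.5 V
Step 2: C_pack = 3 * 2.547 = 7.641 Ah
Step 3: E_pack = V_pack * C_pack = 64.5 * 7.641 = 492.84 Wh
Step 4: m_pack = 20 * 3 * 0.0499 * 1.27 = 3.8024 kg
Step 5: ED = E_pack / m_pack = 492.84 / 3.8024 = 129.6 Wh/kg

129.6 Wh/kg


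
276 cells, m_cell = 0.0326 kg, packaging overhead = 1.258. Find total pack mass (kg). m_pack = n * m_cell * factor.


m_pack = n * m_cell * overhead = 276 * 0.0326 * 1.258 = 11.32 kg

11.32 kg


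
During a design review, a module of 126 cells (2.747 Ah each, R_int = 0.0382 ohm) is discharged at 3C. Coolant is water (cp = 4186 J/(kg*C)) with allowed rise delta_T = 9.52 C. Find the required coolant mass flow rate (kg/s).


Step 1: I = 3 * 2.747 = 8.241 A
Step 2: Q_cell = I^2 * R = 8.241^2 * 0.0382 = 2.5943 W
Step 3: Q_total = 126 * 2.5943 = 326.88 W
Step 4: m_dot = Q_total / (cp * dT) = 326.88 / (4186 * 9.52) = 0.008203 kg/s

0.008203 kg/s


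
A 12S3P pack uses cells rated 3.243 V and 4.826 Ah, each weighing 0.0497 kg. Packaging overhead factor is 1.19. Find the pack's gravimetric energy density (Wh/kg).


Step 1: V_pack = 12 * 3.243 = 38.916 V
Step 2: C_pack = 3 * 4.826 = 14.478 Ah
Step 3: E_pack = V_pack * C_pack = 38.916 * 14.478 = 563.43 Wh
Step 4: m_pack = 12 * 3 * 0.0497 * 1.19 = 2.1291 kg
Step 5: ED = E_pack / m_pack = 563.43 / 2.1291 = 264.6 Wh/kg

264.6 Wh/kg


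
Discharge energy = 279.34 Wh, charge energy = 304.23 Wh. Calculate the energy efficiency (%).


Round-trip efficiency = 279.34/304.23 * 100% = 91.82%

91.82%


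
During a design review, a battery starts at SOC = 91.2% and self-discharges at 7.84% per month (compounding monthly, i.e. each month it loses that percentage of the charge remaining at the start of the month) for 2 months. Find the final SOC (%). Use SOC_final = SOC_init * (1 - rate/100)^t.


Monthly retention factor = 1 - 7.84/100 = 0.9216
Over 2 months: factor^2 = 0.84935
SOC_final = 91.2 * 0.84935 = 77.46%

77.46%


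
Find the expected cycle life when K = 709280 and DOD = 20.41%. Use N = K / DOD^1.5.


DOD^1.5 = 92.207
N = K / DOD^1.5 = 709280 / 92.207 = 7692

7692 cycles


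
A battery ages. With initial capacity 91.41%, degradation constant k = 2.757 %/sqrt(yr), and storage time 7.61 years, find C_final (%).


sqrt(t) = sqrt(7.61) = 2.7586
C_final = 91.41 - 2.757 * 2.7586 = 83.80%

83.80%


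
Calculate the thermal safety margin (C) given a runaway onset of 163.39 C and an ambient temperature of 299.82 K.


Convert: T_ambient = 299.82 K = 26.67 C
margin = 163.39 - 26.67 = 136.72 C

136.72 C


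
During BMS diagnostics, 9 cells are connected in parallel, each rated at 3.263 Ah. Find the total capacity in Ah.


C_total = 9 * 3.263 = 29.367 Ah

29.367 Ah


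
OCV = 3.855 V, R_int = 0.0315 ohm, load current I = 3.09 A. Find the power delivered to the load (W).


Step 1: V_terminal = OCV - I*R = 3.855 - 3.09 * 0.0315 = 3.7577 V
Step 2: P_out = V_terminal * I = 3.7577 * 3.09 = 11.61 W

11.61 W


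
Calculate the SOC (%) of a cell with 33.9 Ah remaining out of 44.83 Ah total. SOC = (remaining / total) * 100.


SOC = (remaining / total) * 100 = (33.9 / 44.83) * 100 = 75.62%

75.62%


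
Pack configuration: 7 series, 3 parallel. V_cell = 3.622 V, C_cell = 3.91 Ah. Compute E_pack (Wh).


V_pack = 7 * 3.622 = 25.354 V
C_pack = 3 * 3.91 = 11.73 Ah
E = V_pack * C_pack = 25.354 * 11.73 = 297.4 Wh

297.4 Wh


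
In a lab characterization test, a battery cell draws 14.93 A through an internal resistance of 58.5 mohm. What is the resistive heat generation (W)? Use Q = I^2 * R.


Convert: R = 58.5 mohm = 0.0585 ohm
Q = I^2 * R = 14.93^2 * 0.0585 = 13.04 W

13.04 W


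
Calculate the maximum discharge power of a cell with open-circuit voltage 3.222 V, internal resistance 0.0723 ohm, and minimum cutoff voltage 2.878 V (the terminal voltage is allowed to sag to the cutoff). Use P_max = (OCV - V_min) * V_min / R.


dV = OCV - V_min = 0.344 V (so I_max = dV / R)
P_max = dV * V_min / R = 0.344 * 2.878 / 0.0723 = 13.69 W

13.69 W


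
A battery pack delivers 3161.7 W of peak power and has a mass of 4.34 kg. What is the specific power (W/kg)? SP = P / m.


Specific power = 3161.7 W / 4.34 kg = 728.5 W/kg

728.5 W/kg


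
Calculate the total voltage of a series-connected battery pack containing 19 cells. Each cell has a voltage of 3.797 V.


V_pack = n * V_cell = 19 * 3.797 = 72.143 V

72.143 V


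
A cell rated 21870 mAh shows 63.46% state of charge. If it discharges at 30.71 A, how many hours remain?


Convert: C_total = 21870 mAh = 21.87 Ah
Step 1: remaining = SOC/100 * C_total = 63.46/100 * 21.87 = 13.879 Ah
Step 2: t = remaining / I = 13.879 / 30.71 = 0.4519 hr

0.4519 hr


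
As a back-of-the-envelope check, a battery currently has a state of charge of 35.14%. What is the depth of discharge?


DOD = 100 - SOC = 100 - 35.14 = 64.86%

64.86%


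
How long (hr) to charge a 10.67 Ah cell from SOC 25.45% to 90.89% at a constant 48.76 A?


delta_Ah = 10.67 * (90.89 - 25.45) / 100 = 6.9824 Ah
t = delta_Ah / I = 6.9824 / 48.76 = 0.1432 hr

0.1432 hr


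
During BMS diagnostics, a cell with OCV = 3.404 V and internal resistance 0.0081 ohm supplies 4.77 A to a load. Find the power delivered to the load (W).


Step 1: V_terminal = OCV - I*R = 3.404 - 4.77 * 0.0081 = 3.3654 V
Step 2: P_out = V_terminal * I = 3.3654 * 4.77 = 16.05 W

16.05 W


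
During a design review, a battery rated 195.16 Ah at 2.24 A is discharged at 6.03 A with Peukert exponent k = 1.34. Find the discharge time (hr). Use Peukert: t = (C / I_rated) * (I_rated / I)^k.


t_rated = C / I_rated = 195.16 / 2.24 = 87.125 hr
(I_rated/I)^k = (0.37148)^1.34 = 0.26529
t = t_rated * (I_rated/I)^k = 87.125 * 0.26529 = 23.11 hr

23.11 hr


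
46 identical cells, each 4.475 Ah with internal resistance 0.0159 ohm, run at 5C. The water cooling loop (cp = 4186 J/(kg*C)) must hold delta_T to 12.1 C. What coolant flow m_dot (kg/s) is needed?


Step 1: I = 5 * 4.475 = 22.375 A
Step 2: Q_cell = I^2 * R = 22.375^2 * 0.0159 = 7.9602 W
Step 3: Q_total = 46 * 7.9602 = 366.17 W
Step 4: m_dot = Q_total / (cp * dT) = 366.17 / (4186 * 12.1) = 0.007229 kg/s

0.007229 kg/s


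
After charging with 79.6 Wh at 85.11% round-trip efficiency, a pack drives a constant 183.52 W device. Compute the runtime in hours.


Step 1: E_discharge = eta/100 * E_charge = 85.11/100 * 79.6 = 67.748 Wh
Step 2: t = E_discharge / P = 67.748 / 183.52 = 0.3692 hr

0.3692 hr


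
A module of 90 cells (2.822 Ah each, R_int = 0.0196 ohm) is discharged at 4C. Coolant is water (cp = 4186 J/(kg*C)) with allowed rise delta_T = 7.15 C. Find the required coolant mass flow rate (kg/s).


Step 1: I = 4 * 2.822 = 11.288 A
Step 2: Q_cell = I^2 * R = 11.288^2 * 0.0196 = 2.4974 W
Step 3: Q_total = 90 * 2.4974 = 224.77 W
Step 4: m_dot = Q_total / (cp * dT) = 224.77 / (4186 * 7.15) = 0.007510 kg/s

0.007510 kg/s


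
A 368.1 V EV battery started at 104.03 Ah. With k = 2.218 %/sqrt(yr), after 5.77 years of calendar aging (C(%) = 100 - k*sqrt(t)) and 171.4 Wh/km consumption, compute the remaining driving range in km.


Step 1: capacity retention = 100 - 2.218 * sqrt(5.77) = 100 - 2.218 * 2.4021 = 94.672%
Step 2: C_now = 104.03 * 94.672/100 = 98.487 Ah
Step 3: E_pack = V * C_now = 368.1 * 98.487 = 36253 Wh
Step 4: range = E_pack / consumption = 36253 / 171.4 = 211.5 km

211.5 km


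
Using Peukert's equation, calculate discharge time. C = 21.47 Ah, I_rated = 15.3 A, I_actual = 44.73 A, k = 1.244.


t_rated = C / I_rated = 21.47 / 15.3 = 1.4033 hr
(I_rated/I)^k = (0.34205)^1.244 = 0.26327
t = t_rated * (I_rated/I)^k = 1.4033 * 0.26327 = 0.3694 hr

0.3694 hr


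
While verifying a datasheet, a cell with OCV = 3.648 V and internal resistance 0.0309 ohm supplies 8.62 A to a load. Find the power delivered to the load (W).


Step 1: V_terminal = OCV - I*R = 3.648 - 8.62 * 0.0309 = 3.3816 V
Step 2: P_out = V_terminal * I = 3.3816 * 8.62 = 29.15 W

29.15 W


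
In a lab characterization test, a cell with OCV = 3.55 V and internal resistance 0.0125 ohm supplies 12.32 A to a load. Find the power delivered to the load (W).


Step 1: V_terminal = OCV - I*R = 3.55 - 12.32 * 0.0125 = 3.396 V
Step 2: P_out = V_terminal * I = 3.396 * 12.32 = 41.84 W

41.84 W


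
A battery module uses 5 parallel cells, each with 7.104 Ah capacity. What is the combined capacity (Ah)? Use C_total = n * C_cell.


C_total = 5 * 7.104 = 35.52 Ah

35.52 Ah


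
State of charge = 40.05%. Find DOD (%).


DOD = 100 - SOC = 100 - 40.05 = 59.95%

59.95%


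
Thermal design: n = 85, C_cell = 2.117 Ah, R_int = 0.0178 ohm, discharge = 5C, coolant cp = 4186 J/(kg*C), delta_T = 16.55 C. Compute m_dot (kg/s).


Step 1: I = 5 * 2.117 = 10.585 A
Step 2: Q_cell = I^2 * R = 10.585^2 * 0.0178 = 1.9944 W
Step 3: Q_total = 85 * 1.9944 = 169.52 W
Step 4: m_dot = Q_total / (cp * dT) = 169.52 / (4186 * 16.55) = 0.002447 kg/s

0.002447 kg/s


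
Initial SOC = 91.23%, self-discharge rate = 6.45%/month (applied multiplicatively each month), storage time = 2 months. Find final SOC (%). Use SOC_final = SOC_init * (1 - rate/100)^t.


Monthly retention factor = 1 - 6.45/100 = 0.9355
Over 2 months: factor^2 = 0.87516
SOC_final = 91.23 * 0.87516 = 79.84%

79.84%


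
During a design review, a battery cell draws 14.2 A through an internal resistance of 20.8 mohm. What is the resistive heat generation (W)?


Convert: R = 20.8 mohm = 0.0208 ohm
I^2 = 201.64
Q = 201.64 * 0.0208 = 4.194 W

4.194 W


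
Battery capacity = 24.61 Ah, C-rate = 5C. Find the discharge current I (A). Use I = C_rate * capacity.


At 5C: I = 5 * 24.61 Ah = 123.05 A

123.05 A


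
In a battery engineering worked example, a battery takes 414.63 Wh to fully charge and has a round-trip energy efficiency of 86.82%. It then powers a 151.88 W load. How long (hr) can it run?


Step 1: E_discharge = eta/100 * E_charge = 86.82/100 * 414.63 = 359.98 Wh
Step 2: t = E_discharge / P = 359.98 / 151.88 = 2.370 hr

2.370 hr


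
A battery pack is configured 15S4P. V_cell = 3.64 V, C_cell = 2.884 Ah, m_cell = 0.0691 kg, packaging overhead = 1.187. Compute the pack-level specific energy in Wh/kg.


Step 1: V_pack = 15 * 3.64 = 54.6 V
Step 2: C_pack = 4 * 2.884 = 11.536 Ah
Step 3: E_pack = V_pack * C_pack = 54.6 * 11.536 = 629.87 Wh
Step 4: m_pack = 15 * 4 * 0.0691 * 1.187 = 4.9213 kg
Step 5: ED = E_pack / m_pack = 629.87 / 4.9213 = 128.0 Wh/kg

128.0 Wh/kg


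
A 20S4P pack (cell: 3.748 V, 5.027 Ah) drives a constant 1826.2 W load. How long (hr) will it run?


Step 1: E_pack = Ns * V_cell * Np * C_cell = 20 * 3.748 * 4 * 5.027 = 1507.3 Wh
Step 2: t = E_pack / P = 1507.3 / 1826.2 = 0.8254 hr

0.8254 hr


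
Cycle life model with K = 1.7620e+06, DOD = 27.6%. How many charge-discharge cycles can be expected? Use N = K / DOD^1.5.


Step 1: DOD^1.5 = 27.6^1.5 = 145
Step 2: N = 1.7620e+06 / 145 = 12150 cycles

12150 cycles


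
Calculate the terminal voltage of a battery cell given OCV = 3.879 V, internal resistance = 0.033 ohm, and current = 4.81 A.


V = OCV - I*R = 3.879 - 4.81 * 0.033 = 3.720 V

3.720 V


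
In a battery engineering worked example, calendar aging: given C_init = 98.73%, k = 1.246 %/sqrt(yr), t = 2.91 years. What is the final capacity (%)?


sqrt(t) = sqrt(2.91) = 1.7059
C_final = 98.73 - 1.246 * 1.7059 = 96.60%

96.60%


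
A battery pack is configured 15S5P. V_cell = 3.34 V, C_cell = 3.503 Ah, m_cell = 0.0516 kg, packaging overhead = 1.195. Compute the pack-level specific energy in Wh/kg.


Step 1: V_pack = 15 * 3.34 = 50.1 V
Step 2: C_pack = 5 * 3.503 = 17.515 Ah
Step 3: E_pack = V_pack * C_pack = 50.1 * 17.515 = 877.5 Wh
Step 4: m_pack = 15 * 5 * 0.0516 * 1.195 = 4.6247 kg
Step 5: ED = E_pack / m_pack = 877.5 / 4.6247 = 189.7 Wh/kg

189.7 Wh/kg


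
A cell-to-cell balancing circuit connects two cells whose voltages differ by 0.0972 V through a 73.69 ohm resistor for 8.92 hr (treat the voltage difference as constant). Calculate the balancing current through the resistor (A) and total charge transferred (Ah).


First, Ohm's law: I_bal = 0.0972 V / 73.69 ohm = 0.001319 A
Then Q = I * t = 0.001319 A * 8.92 hr = 0.01177 Ah

I=0.001319 A, Q=0.01177 Ah


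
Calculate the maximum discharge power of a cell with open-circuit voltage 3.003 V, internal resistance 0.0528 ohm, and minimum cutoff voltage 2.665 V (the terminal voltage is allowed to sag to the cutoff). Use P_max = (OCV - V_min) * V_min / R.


dV = OCV - V_min = 0.338 V (so I_max = dV / R)
P_max = dV * V_min / R = 0.338 * 2.665 / 0.0528 = 17.06 W

17.06 W


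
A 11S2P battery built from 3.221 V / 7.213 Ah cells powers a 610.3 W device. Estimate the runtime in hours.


Step 1: E_pack = Ns * V_cell * Np * C_cell = 11 * 3.221 * 2 * 7.213 = 511.13 Wh
Step 2: t = E_pack / P = 511.13 / 610.3 = 0.8375 hr

0.8375 hr


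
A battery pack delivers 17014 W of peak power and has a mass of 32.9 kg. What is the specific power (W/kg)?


Specific power = 17014 W / 32.9 kg = 517.1 W/kg

517.1 W/kg


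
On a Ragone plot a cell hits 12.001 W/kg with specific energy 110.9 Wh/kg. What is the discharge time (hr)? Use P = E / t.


t = E / P = 110.9 / 12.001 = 9.241 hr

9.241 hr


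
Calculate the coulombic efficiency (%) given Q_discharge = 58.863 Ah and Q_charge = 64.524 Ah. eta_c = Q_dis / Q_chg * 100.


Coulombic efficiency = 58.863/64.524 * 100% = 91.23%

91.23%


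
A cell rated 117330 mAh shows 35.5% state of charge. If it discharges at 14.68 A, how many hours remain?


Convert: C_total = 117330 mAh = 117.33 Ah
Step 1: remaining = SOC/100 * C_total = 35.5/100 * 117.33 = 41.652 Ah
Step 2: t = remaining / I = 41.652 / 14.68 = 2.837 hr

2.837 hr
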